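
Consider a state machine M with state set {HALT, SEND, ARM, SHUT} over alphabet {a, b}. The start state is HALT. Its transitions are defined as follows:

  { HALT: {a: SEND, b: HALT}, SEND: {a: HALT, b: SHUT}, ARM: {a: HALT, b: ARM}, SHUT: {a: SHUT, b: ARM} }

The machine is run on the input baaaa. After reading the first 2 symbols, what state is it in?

HALT → HALT → SEND
After 2 symbols: SEND.

SEND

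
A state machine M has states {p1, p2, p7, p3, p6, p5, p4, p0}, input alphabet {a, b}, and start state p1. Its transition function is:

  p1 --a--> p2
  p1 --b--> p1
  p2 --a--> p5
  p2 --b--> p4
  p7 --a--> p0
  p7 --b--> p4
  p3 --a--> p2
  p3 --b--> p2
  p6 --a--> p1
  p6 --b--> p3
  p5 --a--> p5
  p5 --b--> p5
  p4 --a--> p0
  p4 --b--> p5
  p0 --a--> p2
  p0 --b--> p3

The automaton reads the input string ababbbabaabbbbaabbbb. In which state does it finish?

p1 → p2 → p4 → p0 → p3 → p2 → p4 → p0 → p3 → p2 → p5 → p5 → p5 → p5 → p5 → p5 → p5 → p5 → p5 → p5 → p5

p5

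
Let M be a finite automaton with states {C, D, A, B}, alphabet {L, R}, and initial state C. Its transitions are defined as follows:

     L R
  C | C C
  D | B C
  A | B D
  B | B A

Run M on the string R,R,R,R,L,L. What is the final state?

C

Trace: C -R-> C -R-> C -R-> C -R-> C -L-> C -L-> C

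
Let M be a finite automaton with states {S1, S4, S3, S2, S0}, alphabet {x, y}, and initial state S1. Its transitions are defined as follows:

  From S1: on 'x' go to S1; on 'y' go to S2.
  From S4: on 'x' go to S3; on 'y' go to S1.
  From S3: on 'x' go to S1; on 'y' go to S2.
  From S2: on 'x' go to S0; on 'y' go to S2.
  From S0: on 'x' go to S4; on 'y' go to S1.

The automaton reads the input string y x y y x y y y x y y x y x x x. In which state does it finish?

start at S1
read 'y': S1 → S2
read 'x': S2 → S0
read 'y': S0 → S1
read 'y': S1 → S2
read 'x': S2 → S0
read 'y': S0 → S1
read 'y': S1 → S2
read 'y': S2 → S2
read 'x': S2 → S0
read 'y': S0 → S1
read 'y': S1 → S2
read 'x': S2 → S0
read 'y': S0 → S1
read 'x': S1 → S1
read 'x': S1 → S1
read 'x': S1 → S1

S1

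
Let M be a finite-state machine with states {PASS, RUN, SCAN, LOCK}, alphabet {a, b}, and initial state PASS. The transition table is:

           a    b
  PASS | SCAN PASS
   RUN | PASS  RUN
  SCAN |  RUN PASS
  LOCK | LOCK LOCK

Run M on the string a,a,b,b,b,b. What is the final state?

start at PASS
read 'a': PASS → SCAN
read 'a': SCAN → RUN
read 'b': RUN → RUN
read 'b': RUN → RUN
read 'b': RUN → RUN
read 'b': RUN → RUN

RUN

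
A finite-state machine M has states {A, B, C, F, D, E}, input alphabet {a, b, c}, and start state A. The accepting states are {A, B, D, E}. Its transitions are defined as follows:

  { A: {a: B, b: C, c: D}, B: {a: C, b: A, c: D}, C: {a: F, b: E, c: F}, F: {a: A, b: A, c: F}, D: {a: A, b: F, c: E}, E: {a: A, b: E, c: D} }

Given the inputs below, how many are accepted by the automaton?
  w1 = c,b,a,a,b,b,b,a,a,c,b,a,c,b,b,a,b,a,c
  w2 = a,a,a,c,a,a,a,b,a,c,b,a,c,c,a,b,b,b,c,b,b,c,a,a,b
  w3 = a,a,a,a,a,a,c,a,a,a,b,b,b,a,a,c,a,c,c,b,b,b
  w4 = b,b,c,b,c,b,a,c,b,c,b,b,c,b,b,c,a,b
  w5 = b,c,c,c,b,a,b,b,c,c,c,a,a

w1: A → D → F → A → B → A → C → E → A → B → D → F → A → D → F → A → B → A → B → D  → end D, accepted
w2: A → B → C → F → F → A → B → C → E → A → D → F → A → D → E → A → C → E → E → D → F → A → D → A → B → A  → end A, accepted
w3: A → B → C → F → A → B → C → F → A → B → C → E → E → E → A → B → D → A → D → E → E → E → E  → end E, accepted
w4: A → C → E → D → F → F → A → B → D → F → F → A → C → F → A → C → F → A → C  → end C, rejected
w5: A → C → F → F → F → A → B → A → C → F → F → F → A → B  → end B, accepted

4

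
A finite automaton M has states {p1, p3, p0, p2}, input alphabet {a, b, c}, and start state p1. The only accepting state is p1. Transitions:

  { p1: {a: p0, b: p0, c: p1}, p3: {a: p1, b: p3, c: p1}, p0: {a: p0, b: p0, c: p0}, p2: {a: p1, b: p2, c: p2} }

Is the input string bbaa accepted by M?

No

start at p1
read 'b': p1 → p0
read 'b': p0 → p0
read 'a': p0 → p0
read 'a': p0 → p0
End state p0 is not accepting.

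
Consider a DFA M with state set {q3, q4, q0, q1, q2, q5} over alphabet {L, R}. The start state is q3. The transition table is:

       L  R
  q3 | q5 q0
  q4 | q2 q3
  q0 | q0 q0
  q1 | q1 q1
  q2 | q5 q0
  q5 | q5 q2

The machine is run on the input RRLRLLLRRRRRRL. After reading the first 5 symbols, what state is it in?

start at q3
read 'R': q3 → q0
read 'R': q0 → q0
read 'L': q0 → q0
read 'R': q0 → q0
read 'L': q0 → q0
After 5 symbols: q0.

q0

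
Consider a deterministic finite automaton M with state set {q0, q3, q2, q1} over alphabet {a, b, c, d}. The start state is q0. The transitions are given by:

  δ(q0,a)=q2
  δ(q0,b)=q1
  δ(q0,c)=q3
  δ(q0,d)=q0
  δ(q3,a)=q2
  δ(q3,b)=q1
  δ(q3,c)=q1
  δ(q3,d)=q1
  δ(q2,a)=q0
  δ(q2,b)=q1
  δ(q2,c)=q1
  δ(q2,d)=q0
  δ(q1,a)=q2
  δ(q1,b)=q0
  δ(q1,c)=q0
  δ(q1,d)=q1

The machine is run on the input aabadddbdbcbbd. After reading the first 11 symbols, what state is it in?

Trace: q0 -a-> q2 -a-> q0 -b-> q1 -a-> q2 -d-> q0 -d-> q0 -d-> q0 -b-> q1 -d-> q1 -b-> q0 -c-> q3
After 11 symbols: q3.

q3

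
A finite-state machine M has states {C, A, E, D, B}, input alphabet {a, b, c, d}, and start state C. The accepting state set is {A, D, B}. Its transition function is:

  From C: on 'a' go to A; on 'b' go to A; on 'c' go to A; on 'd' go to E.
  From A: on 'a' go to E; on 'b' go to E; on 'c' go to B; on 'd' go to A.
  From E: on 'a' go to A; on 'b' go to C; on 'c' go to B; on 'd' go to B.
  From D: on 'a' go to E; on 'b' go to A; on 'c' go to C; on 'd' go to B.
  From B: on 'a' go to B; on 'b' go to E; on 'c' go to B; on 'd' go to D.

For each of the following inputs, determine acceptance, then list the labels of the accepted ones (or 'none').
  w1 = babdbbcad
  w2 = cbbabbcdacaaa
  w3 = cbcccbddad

w1: C → A → E → C → E → C → A → B → B → D  → end D, accepted
w2: C → A → E → C → A → E → C → A → A → E → B → B → B → B  → end B, accepted
w3: C → A → E → B → B → B → E → B → D → E → B  → end B, accepted

w1, w2, w3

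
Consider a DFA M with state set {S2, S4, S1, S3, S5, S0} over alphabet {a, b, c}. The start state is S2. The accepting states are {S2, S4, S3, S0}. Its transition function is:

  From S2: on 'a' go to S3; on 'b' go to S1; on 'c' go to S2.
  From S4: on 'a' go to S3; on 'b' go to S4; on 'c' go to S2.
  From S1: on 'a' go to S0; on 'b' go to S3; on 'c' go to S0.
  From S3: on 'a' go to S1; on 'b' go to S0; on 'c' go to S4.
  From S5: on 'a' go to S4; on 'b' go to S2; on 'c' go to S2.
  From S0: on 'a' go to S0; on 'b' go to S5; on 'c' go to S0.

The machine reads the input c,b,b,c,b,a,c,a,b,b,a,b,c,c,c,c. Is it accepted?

Yes

S2 → S2 → S1 → S3 → S4 → S4 → S3 → S4 → S3 → S0 → S5 → S4 → S4 → S2 → S2 → S2 → S2
End state S2 is accepting.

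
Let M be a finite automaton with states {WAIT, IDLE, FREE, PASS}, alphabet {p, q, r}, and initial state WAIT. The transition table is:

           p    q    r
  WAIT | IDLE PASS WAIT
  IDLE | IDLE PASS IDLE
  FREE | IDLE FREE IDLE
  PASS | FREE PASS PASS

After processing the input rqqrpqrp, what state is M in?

IDLE

Trace: WAIT -r-> WAIT -q-> PASS -q-> PASS -r-> PASS -p-> FREE -q-> FREE -r-> IDLE -p-> IDLE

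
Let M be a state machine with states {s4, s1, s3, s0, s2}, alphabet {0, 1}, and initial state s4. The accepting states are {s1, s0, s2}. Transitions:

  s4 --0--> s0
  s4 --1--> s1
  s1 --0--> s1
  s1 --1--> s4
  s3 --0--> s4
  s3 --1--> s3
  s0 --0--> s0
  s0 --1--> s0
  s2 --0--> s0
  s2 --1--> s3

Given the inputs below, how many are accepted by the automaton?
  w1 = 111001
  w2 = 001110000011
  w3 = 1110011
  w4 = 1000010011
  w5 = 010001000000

4

w1: Trace: s4 -1-> s1 -1-> s4 -1-> s1 -0-> s1 -0-> s1 -1-> s4  → end s4, rejected
w2: Trace: s4 -0-> s0 -0-> s0 -1-> s0 -1-> s0 -1-> s0 -0-> s0 -0-> s0 -0-> s0 -0-> s0 -0-> s0 -1-> s0 -1-> s0  → end s0, accepted
w3: Trace: s4 -1-> s1 -1-> s4 -1-> s1 -0-> s1 -0-> s1 -1-> s4 -1-> s1  → end s1, accepted
w4: Trace: s4 -1-> s1 -0-> s1 -0-> s1 -0-> s1 -0-> s1 -1-> s4 -0-> s0 -0-> s0 -1-> s0 -1-> s0  → end s0, accepted
w5: Trace: s4 -0-> s0 -1-> s0 -0-> s0 -0-> s0 -0-> s0 -1-> s0 -0-> s0 -0-> s0 -0-> s0 -0-> s0 -0-> s0 -0-> s0  → end s0, accepted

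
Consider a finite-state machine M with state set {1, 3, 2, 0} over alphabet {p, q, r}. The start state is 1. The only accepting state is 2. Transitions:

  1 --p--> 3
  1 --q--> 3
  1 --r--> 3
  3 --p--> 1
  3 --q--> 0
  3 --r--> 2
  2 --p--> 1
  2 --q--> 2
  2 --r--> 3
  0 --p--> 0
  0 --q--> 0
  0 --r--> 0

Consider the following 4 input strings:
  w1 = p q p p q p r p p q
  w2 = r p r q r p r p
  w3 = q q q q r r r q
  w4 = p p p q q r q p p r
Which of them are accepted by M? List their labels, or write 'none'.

w1: 1 → 3 → 0 → 0 → 0 → 0 → 0 → 0 → 0 → 0 → 0  → end 0, rejected
w2: 1 → 3 → 1 → 3 → 0 → 0 → 0 → 0 → 0  → end 0, rejected
w3: 1 → 3 → 0 → 0 → 0 → 0 → 0 → 0 → 0  → end 0, rejected
w4: 1 → 3 → 1 → 3 → 0 → 0 → 0 → 0 → 0 → 0 → 0  → end 0, rejected

none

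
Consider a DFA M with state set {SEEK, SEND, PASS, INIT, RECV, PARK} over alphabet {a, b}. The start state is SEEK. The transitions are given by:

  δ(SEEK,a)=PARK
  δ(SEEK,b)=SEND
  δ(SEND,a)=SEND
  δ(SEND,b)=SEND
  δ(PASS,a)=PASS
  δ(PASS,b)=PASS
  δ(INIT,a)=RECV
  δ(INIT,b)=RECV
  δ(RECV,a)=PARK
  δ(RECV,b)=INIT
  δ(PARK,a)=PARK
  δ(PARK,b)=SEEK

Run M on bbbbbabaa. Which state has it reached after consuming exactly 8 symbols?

Trace: SEEK -b-> SEND -b-> SEND -b-> SEND -b-> SEND -b-> SEND -a-> SEND -b-> SEND -a-> SEND
After 8 symbols: SEND.

SEND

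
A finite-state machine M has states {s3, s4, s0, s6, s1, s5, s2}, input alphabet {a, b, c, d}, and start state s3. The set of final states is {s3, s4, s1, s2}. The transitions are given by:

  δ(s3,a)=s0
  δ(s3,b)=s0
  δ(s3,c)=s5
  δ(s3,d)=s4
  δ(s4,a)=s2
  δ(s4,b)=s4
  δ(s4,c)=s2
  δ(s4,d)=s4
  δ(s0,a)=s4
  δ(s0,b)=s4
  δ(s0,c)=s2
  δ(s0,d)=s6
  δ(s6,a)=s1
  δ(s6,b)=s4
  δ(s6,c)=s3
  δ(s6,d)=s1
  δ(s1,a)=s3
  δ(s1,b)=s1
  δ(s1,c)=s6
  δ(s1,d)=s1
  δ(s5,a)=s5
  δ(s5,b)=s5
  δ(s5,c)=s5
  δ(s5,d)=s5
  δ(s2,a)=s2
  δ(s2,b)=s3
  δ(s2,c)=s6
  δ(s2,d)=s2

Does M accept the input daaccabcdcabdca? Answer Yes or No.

Yes

Trace: s3 -d-> s4 -a-> s2 -a-> s2 -c-> s6 -c-> s3 -a-> s0 -b-> s4 -c-> s2 -d-> s2 -c-> s6 -a-> s1 -b-> s1 -d-> s1 -c-> s6 -a-> s1
End state s1 is accepting.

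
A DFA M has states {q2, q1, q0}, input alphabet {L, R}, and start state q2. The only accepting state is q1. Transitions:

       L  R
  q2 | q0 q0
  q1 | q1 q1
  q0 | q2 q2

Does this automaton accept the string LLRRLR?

No

start at q2
read 'L': q2 → q0
read 'L': q0 → q2
read 'R': q2 → q0
read 'R': q0 → q2
read 'L': q2 → q0
read 'R': q0 → q2
End state q2 is not accepting.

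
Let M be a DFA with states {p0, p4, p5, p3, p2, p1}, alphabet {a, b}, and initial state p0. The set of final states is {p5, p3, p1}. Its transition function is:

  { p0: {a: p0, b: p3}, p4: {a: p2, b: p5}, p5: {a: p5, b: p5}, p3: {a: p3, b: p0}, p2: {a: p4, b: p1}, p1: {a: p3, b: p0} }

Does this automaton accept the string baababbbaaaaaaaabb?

start at p0
read 'b': p0 → p3
read 'a': p3 → p3
read 'a': p3 → p3
read 'b': p3 → p0
read 'a': p0 → p0
read 'b': p0 → p3
read 'b': p3 → p0
read 'b': p0 → p3
read 'a': p3 → p3
read 'a': p3 → p3
read 'a': p3 → p3
read 'a': p3 → p3
read 'a': p3 → p3
read 'a': p3 → p3
read 'a': p3 → p3
read 'a': p3 → p3
read 'b': p3 → p0
read 'b': p0 → p3
End state p3 is accepting.

Yes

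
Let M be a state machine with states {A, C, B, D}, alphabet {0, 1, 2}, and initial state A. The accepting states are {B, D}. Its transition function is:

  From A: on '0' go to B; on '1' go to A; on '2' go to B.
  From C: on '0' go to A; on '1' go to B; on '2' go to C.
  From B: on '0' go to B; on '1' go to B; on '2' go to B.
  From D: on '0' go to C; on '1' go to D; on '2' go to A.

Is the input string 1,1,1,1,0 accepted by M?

Yes

Trace: A -1-> A -1-> A -1-> A -1-> A -0-> B
End state B is accepting.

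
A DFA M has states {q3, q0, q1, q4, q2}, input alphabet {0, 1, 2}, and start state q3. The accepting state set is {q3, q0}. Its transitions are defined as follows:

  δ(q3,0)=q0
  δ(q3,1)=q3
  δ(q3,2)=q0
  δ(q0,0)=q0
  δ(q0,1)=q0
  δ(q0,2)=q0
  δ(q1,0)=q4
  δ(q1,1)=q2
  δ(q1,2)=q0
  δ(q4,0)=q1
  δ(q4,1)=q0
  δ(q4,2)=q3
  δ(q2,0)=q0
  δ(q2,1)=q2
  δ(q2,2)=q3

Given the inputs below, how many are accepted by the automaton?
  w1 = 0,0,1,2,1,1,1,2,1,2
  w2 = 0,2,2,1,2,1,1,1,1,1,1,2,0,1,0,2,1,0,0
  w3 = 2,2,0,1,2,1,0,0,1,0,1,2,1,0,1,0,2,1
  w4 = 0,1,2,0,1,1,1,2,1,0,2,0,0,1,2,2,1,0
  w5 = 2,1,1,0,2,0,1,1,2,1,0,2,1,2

5

w1: q3 → q0 → q0 → q0 → q0 → q0 → q0 → q0 → q0 → q0 → q0  → end q0, accepted
w2: q3 → q0 → q0 → q0 → q0 → q0 → q0 → q0 → q0 → q0 → q0 → q0 → q0 → q0 → q0 → q0 → q0 → q0 → q0 → q0  → end q0, accepted
w3: q3 → q0 → q0 → q0 → q0 → q0 → q0 → q0 → q0 → q0 → q0 → q0 → q0 → q0 → q0 → q0 → q0 → q0 → q0  → end q0, accepted
w4: q3 → q0 → q0 → q0 → q0 → q0 → q0 → q0 → q0 → q0 → q0 → q0 → q0 → q0 → q0 → q0 → q0 → q0 → q0  → end q0, accepted
w5: q3 → q0 → q0 → q0 → q0 → q0 → q0 → q0 → q0 → q0 → q0 → q0 → q0 → q0 → q0  → end q0, accepted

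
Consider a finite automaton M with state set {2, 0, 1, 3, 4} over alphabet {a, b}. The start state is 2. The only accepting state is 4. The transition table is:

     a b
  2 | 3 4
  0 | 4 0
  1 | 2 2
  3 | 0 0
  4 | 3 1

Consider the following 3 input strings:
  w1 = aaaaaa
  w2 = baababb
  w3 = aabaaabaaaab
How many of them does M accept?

1

w1: Trace: 2 -a-> 3 -a-> 0 -a-> 4 -a-> 3 -a-> 0 -a-> 4  → end 4, accepted
w2: Trace: 2 -b-> 4 -a-> 3 -a-> 0 -b-> 0 -a-> 4 -b-> 1 -b-> 2  → end 2, rejected
w3: Trace: 2 -a-> 3 -a-> 0 -b-> 0 -a-> 4 -a-> 3 -a-> 0 -b-> 0 -a-> 4 -a-> 3 -a-> 0 -a-> 4 -b-> 1  → end 1, rejected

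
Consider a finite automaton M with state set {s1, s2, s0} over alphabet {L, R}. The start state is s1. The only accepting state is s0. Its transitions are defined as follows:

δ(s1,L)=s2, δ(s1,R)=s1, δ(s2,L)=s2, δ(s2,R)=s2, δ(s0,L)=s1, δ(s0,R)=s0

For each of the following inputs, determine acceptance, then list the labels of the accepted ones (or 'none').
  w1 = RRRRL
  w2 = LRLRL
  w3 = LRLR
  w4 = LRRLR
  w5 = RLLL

none

w1: s1 → s1 → s1 → s1 → s1 → s2  → end s2, rejected
w2: s1 → s2 → s2 → s2 → s2 → s2  → end s2, rejected
w3: s1 → s2 → s2 → s2 → s2  → end s2, rejected
w4: s1 → s2 → s2 → s2 → s2 → s2  → end s2, rejected
w5: s1 → s1 → s2 → s2 → s2  → end s2, rejected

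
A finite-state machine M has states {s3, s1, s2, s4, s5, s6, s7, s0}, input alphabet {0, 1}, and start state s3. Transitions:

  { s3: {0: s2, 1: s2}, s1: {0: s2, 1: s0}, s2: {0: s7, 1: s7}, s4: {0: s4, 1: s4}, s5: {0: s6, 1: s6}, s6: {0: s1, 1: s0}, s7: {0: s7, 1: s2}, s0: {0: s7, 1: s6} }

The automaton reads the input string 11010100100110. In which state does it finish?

s7

s3 → s2 → s7 → s7 → s2 → s7 → s2 → s7 → s7 → s2 → s7 → s7 → s2 → s7 → s7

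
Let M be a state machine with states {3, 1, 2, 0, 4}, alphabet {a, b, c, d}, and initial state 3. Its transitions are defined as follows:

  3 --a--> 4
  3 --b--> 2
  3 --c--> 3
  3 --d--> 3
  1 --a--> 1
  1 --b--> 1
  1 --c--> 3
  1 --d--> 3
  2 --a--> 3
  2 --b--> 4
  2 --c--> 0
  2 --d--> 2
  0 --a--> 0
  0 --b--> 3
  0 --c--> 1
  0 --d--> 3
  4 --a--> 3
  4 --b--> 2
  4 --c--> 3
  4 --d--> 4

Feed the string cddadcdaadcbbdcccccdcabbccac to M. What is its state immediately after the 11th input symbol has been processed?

Trace: 3 -c-> 3 -d-> 3 -d-> 3 -a-> 4 -d-> 4 -c-> 3 -d-> 3 -a-> 4 -a-> 3 -d-> 3 -c-> 3
After 11 symbols: 3.

3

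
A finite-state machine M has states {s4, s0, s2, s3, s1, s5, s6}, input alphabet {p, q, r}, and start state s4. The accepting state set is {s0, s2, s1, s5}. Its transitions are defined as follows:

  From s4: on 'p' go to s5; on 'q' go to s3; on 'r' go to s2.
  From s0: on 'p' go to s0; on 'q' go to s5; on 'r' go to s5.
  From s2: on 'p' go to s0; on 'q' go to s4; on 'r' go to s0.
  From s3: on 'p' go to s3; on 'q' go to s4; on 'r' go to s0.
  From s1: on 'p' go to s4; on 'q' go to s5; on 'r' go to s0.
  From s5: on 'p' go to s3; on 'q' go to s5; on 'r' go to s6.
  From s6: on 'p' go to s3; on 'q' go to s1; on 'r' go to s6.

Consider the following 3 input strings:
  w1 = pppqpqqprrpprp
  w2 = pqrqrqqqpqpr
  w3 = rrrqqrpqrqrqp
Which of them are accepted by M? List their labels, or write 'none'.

w1: s4 → s5 → s3 → s3 → s4 → s5 → s5 → s5 → s3 → s0 → s5 → s3 → s3 → s0 → s0  → end s0, accepted
w2: s4 → s5 → s5 → s6 → s1 → s0 → s5 → s5 → s5 → s3 → s4 → s5 → s6  → end s6, rejected
w3: s4 → s2 → s0 → s5 → s5 → s5 → s6 → s3 → s4 → s2 → s4 → s2 → s4 → s5  → end s5, accepted

w1, w3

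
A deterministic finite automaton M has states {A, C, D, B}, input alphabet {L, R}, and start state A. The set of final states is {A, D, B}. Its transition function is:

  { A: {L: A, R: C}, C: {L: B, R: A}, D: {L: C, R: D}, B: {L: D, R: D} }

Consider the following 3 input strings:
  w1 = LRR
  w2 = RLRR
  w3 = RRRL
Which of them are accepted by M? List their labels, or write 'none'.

w1, w2, w3

w1:
  start at A
  read 'L': A → A
  read 'R': A → C
  read 'R': C → A
  end A, accepted
w2:
  start at A
  read 'R': A → C
  read 'L': C → B
  read 'R': B → D
  read 'R': D → D
  end D, accepted
w3:
  start at A
  read 'R': A → C
  read 'R': C → A
  read 'R': A → C
  read 'L': C → B
  end B, accepted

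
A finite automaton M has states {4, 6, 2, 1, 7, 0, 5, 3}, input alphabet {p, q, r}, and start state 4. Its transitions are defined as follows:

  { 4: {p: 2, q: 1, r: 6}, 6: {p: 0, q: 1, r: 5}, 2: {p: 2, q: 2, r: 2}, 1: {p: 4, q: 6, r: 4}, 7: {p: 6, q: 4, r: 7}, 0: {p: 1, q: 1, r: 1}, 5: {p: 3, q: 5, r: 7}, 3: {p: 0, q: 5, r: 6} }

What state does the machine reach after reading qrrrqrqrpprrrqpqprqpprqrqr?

start at 4
read 'q': 4 → 1
read 'r': 1 → 4
read 'r': 4 → 6
read 'r': 6 → 5
read 'q': 5 → 5
read 'r': 5 → 7
read 'q': 7 → 4
read 'r': 4 → 6
read 'p': 6 → 0
read 'p': 0 → 1
read 'r': 1 → 4
read 'r': 4 → 6
read 'r': 6 → 5
read 'q': 5 → 5
read 'p': 5 → 3
read 'q': 3 → 5
read 'p': 5 → 3
read 'r': 3 → 6
read 'q': 6 → 1
read 'p': 1 → 4
read 'p': 4 → 2
read 'r': 2 → 2
read 'q': 2 → 2
read 'r': 2 → 2
read 'q': 2 → 2
read 'r': 2 → 2

2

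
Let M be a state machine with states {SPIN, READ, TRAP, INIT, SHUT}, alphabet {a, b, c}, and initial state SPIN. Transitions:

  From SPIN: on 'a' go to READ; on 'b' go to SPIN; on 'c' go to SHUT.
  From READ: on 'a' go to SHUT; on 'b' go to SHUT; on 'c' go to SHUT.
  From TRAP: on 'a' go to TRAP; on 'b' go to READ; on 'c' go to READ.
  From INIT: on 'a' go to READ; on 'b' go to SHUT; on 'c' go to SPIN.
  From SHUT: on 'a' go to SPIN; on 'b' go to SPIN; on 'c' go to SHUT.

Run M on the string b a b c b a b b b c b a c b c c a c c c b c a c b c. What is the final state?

start at SPIN
read 'b': SPIN → SPIN
read 'a': SPIN → READ
read 'b': READ → SHUT
read 'c': SHUT → SHUT
read 'b': SHUT → SPIN
read 'a': SPIN → READ
read 'b': READ → SHUT
read 'b': SHUT → SPIN
read 'b': SPIN → SPIN
read 'c': SPIN → SHUT
read 'b': SHUT → SPIN
read 'a': SPIN → READ
read 'c': READ → SHUT
read 'b': SHUT → SPIN
read 'c': SPIN → SHUT
read 'c': SHUT → SHUT
read 'a': SHUT → SPIN
read 'c': SPIN → SHUT
read 'c': SHUT → SHUT
read 'c': SHUT → SHUT
read 'b': SHUT → SPIN
read 'c': SPIN → SHUT
read 'a': SHUT → SPIN
read 'c': SPIN → SHUT
read 'b': SHUT → SPIN
read 'c': SPIN → SHUT

SHUT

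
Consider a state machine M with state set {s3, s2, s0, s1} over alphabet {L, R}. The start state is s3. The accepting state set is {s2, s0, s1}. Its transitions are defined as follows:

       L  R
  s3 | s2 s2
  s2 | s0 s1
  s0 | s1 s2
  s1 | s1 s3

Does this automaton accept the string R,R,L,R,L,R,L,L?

Yes

s3 → s2 → s1 → s1 → s3 → s2 → s1 → s1 → s1
End state s1 is accepting.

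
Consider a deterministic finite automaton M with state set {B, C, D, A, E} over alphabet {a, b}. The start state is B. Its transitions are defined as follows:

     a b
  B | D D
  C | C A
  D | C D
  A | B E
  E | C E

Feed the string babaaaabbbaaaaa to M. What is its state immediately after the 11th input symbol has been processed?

C

start at B
read 'b': B → D
read 'a': D → C
read 'b': C → A
read 'a': A → B
read 'a': B → D
read 'a': D → C
read 'a': C → C
read 'b': C → A
read 'b': A → E
read 'b': E → E
read 'a': E → C
After 11 symbols: C.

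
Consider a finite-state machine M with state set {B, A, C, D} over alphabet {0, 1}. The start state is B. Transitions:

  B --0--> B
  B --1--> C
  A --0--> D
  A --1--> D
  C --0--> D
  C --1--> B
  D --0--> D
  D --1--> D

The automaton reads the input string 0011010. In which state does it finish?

D

start at B
read '0': B → B
read '0': B → B
read '1': B → C
read '1': C → B
read '0': B → B
read '1': B → C
read '0': C → D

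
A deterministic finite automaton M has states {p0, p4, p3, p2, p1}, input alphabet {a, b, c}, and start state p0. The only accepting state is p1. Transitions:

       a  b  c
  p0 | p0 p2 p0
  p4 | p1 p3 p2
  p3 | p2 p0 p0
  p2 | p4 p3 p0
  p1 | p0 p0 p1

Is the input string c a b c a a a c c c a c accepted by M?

p0 → p0 → p0 → p2 → p0 → p0 → p0 → p0 → p0 → p0 → p0 → p0 → p0
End state p0 is not accepting.

No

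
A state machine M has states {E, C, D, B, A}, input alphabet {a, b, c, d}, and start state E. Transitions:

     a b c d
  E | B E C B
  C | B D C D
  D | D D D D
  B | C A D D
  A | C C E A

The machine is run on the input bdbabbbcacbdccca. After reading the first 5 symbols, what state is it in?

D

start at E
read 'b': E → E
read 'd': E → B
read 'b': B → A
read 'a': A → C
read 'b': C → D
After 5 symbols: D.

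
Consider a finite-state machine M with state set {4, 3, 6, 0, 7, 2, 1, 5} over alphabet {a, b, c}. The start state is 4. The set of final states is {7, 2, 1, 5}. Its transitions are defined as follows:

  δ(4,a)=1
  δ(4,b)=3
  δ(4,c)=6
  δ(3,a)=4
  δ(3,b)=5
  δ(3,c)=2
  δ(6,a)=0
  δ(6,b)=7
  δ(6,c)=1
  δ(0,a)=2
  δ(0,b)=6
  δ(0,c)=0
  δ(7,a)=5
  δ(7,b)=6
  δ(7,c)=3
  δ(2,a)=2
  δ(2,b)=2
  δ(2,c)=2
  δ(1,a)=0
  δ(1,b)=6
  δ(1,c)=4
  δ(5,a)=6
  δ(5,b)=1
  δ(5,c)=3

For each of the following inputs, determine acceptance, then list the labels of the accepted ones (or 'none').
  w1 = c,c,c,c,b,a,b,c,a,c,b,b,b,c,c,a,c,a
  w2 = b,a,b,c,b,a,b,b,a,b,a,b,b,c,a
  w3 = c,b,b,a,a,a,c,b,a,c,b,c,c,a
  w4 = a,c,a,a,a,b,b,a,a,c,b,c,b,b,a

w1: Trace: 4 -c-> 6 -c-> 1 -c-> 4 -c-> 6 -b-> 7 -a-> 5 -b-> 1 -c-> 4 -a-> 1 -c-> 4 -b-> 3 -b-> 5 -b-> 1 -c-> 4 -c-> 6 -a-> 0 -c-> 0 -a-> 2  → end 2, accepted
w2: Trace: 4 -b-> 3 -a-> 4 -b-> 3 -c-> 2 -b-> 2 -a-> 2 -b-> 2 -b-> 2 -a-> 2 -b-> 2 -a-> 2 -b-> 2 -b-> 2 -c-> 2 -a-> 2  → end 2, accepted
w3: Trace: 4 -c-> 6 -b-> 7 -b-> 6 -a-> 0 -a-> 2 -a-> 2 -c-> 2 -b-> 2 -a-> 2 -c-> 2 -b-> 2 -c-> 2 -c-> 2 -a-> 2  → end 2, accepted
w4: Trace: 4 -a-> 1 -c-> 4 -a-> 1 -a-> 0 -a-> 2 -b-> 2 -b-> 2 -a-> 2 -a-> 2 -c-> 2 -b-> 2 -c-> 2 -b-> 2 -b-> 2 -a-> 2  → end 2, accepted

w1, w2, w3, w4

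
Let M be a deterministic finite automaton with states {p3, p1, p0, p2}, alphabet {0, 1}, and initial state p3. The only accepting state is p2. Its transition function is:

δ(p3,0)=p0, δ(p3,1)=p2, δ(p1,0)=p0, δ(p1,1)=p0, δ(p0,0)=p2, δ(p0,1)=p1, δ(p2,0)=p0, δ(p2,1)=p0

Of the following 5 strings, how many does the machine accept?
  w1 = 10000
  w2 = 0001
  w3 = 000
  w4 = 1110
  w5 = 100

w1:
  start at p3
  read '1': p3 → p2
  read '0': p2 → p0
  read '0': p0 → p2
  read '0': p2 → p0
  read '0': p0 → p2
  end p2, accepted
w2:
  start at p3
  read '0': p3 → p0
  read '0': p0 → p2
  read '0': p2 → p0
  read '1': p0 → p1
  end p1, rejected
w3:
  start at p3
  read '0': p3 → p0
  read '0': p0 → p2
  read '0': p2 → p0
  end p0, rejected
w4:
  start at p3
  read '1': p3 → p2
  read '1': p2 → p0
  read '1': p0 → p1
  read '0': p1 → p0
  end p0, rejected
w5:
  start at p3
  read '1': p3 → p2
  read '0': p2 → p0
  read '0': p0 → p2
  end p2, accepted

2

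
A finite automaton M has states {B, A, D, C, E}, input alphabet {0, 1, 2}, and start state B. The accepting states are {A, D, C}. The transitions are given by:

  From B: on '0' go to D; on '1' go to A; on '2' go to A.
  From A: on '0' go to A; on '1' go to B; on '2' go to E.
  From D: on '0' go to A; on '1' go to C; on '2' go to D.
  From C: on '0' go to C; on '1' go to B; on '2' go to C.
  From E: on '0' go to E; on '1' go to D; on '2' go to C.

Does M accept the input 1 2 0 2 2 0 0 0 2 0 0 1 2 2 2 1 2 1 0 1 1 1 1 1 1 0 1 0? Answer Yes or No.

Yes

B → A → E → E → C → C → C → C → C → C → C → C → B → A → E → C → B → A → B → D → C → B → A → B → A → B → D → C → C
End state C is accepting.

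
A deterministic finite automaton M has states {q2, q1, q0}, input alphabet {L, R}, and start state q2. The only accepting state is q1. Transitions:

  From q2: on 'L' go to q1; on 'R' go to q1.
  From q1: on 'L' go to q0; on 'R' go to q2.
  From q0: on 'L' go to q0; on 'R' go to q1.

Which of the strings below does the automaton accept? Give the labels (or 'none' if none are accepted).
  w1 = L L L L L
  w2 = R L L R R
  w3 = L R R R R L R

w1: q2 → q1 → q0 → q0 → q0 → q0  → end q0, rejected
w2: q2 → q1 → q0 → q0 → q1 → q2  → end q2, rejected
w3: q2 → q1 → q2 → q1 → q2 → q1 → q0 → q1  → end q1, accepted

w3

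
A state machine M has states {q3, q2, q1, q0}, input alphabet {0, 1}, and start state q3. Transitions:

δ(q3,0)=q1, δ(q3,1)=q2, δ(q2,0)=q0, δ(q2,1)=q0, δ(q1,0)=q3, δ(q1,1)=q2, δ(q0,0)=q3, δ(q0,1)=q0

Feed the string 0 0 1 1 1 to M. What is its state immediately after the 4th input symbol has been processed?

Trace: q3 -0-> q1 -0-> q3 -1-> q2 -1-> q0
After 4 symbols: q0.

q0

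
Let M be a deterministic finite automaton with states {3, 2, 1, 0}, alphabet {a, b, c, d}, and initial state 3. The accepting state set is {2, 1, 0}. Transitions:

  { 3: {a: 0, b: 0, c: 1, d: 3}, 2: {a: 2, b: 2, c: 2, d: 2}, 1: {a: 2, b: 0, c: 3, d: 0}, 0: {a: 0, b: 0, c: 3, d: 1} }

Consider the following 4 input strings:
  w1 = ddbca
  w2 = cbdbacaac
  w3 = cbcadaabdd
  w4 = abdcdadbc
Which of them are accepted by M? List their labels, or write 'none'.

w1, w3

w1: Trace: 3 -d-> 3 -d-> 3 -b-> 0 -c-> 3 -a-> 0  → end 0, accepted
w2: Trace: 3 -c-> 1 -b-> 0 -d-> 1 -b-> 0 -a-> 0 -c-> 3 -a-> 0 -a-> 0 -c-> 3  → end 3, rejected
w3: Trace: 3 -c-> 1 -b-> 0 -c-> 3 -a-> 0 -d-> 1 -a-> 2 -a-> 2 -b-> 2 -d-> 2 -d-> 2  → end 2, accepted
w4: Trace: 3 -a-> 0 -b-> 0 -d-> 1 -c-> 3 -d-> 3 -a-> 0 -d-> 1 -b-> 0 -c-> 3  → end 3, rejected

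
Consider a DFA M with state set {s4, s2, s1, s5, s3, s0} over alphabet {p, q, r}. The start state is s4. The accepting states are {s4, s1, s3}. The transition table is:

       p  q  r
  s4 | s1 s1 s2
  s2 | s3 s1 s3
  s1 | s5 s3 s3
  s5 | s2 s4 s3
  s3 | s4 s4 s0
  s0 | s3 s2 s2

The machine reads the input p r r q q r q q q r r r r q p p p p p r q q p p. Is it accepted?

No

s4 → s1 → s3 → s0 → s2 → s1 → s3 → s4 → s1 → s3 → s0 → s2 → s3 → s0 → s2 → s3 → s4 → s1 → s5 → s2 → s3 → s4 → s1 → s5 → s2
End state s2 is not accepting.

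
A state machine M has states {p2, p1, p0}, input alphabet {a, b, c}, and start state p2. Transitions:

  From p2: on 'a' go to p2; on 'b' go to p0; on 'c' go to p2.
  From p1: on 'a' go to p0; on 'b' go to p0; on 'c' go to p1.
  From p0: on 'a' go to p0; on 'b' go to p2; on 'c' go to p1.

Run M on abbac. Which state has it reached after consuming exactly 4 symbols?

start at p2
read 'a': p2 → p2
read 'b': p2 → p0
read 'b': p0 → p2
read 'a': p2 → p2
After 4 symbols: p2.

p2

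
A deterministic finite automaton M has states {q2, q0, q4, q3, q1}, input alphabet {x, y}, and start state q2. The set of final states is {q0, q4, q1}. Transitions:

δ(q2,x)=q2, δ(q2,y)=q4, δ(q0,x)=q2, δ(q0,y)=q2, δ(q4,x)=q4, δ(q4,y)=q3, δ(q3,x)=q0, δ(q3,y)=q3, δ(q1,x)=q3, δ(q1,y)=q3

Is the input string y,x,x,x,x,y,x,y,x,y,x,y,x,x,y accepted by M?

q2 → q4 → q4 → q4 → q4 → q4 → q3 → q0 → q2 → q2 → q4 → q4 → q3 → q0 → q2 → q4
End state q4 is accepting.

Yes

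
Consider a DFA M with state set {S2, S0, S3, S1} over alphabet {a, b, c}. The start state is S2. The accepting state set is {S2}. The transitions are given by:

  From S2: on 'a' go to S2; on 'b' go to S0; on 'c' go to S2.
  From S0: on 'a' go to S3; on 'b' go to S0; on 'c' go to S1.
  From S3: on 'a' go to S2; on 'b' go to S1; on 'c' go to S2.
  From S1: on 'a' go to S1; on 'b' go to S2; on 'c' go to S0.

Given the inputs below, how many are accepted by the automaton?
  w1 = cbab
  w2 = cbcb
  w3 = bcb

w1: Trace: S2 -c-> S2 -b-> S0 -a-> S3 -b-> S1  → end S1, rejected
w2: Trace: S2 -c-> S2 -b-> S0 -c-> S1 -b-> S2  → end S2, accepted
w3: Trace: S2 -b-> S0 -c-> S1 -b-> S2  → end S2, accepted

2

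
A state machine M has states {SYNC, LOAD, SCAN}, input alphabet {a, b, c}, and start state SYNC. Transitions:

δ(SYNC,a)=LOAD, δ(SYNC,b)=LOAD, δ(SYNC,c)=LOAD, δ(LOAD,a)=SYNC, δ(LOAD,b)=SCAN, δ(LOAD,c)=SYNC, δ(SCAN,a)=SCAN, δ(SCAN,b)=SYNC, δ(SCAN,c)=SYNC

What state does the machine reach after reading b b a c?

SYNC

start at SYNC
read 'b': SYNC → LOAD
read 'b': LOAD → SCAN
read 'a': SCAN → SCAN
read 'c': SCAN → SYNC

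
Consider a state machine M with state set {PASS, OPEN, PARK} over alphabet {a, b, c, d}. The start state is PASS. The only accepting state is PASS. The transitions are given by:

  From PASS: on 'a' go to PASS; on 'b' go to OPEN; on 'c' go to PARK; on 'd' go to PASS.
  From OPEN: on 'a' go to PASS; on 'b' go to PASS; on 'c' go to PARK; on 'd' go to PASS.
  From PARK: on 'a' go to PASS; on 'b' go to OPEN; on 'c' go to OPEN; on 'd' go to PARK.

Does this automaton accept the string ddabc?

No

PASS → PASS → PASS → PASS → OPEN → PARK
End state PARK is not accepting.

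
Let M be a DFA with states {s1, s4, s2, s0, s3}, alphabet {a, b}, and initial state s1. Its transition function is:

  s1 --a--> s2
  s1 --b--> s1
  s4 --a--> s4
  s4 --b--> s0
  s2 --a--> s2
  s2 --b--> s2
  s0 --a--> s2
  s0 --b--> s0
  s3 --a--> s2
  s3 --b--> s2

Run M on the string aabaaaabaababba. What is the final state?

start at s1
read 'a': s1 → s2
read 'a': s2 → s2
read 'b': s2 → s2
read 'a': s2 → s2
read 'a': s2 → s2
read 'a': s2 → s2
read 'a': s2 → s2
read 'b': s2 → s2
read 'a': s2 → s2
read 'a': s2 → s2
read 'b': s2 → s2
read 'a': s2 → s2
read 'b': s2 → s2
read 'b': s2 → s2
read 'a': s2 → s2

s2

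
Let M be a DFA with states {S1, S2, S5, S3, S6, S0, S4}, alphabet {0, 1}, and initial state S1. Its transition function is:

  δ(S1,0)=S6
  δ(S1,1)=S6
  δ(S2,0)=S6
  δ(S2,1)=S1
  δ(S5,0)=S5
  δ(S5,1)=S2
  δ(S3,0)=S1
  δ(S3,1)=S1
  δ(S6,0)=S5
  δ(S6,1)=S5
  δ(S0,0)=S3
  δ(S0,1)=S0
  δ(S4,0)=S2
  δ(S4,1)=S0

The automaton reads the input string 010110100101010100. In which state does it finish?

Trace: S1 -0-> S6 -1-> S5 -0-> S5 -1-> S2 -1-> S1 -0-> S6 -1-> S5 -0-> S5 -0-> S5 -1-> S2 -0-> S6 -1-> S5 -0-> S5 -1-> S2 -0-> S6 -1-> S5 -0-> S5 -0-> S5

S5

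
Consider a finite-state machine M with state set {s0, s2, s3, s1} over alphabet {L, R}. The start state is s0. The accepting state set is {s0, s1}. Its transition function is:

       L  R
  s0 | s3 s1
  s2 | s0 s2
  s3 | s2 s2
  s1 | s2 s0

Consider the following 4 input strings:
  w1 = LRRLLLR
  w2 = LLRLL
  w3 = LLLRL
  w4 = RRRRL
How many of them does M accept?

0

w1:
  start at s0
  read 'L': s0 → s3
  read 'R': s3 → s2
  read 'R': s2 → s2
  read 'L': s2 → s0
  read 'L': s0 → s3
  read 'L': s3 → s2
  read 'R': s2 → s2
  end s2, rejected
w2:
  start at s0
  read 'L': s0 → s3
  read 'L': s3 → s2
  read 'R': s2 → s2
  read 'L': s2 → s0
  read 'L': s0 → s3
  end s3, rejected
w3:
  start at s0
  read 'L': s0 → s3
  read 'L': s3 → s2
  read 'L': s2 → s0
  read 'R': s0 → s1
  read 'L': s1 → s2
  end s2, rejected
w4:
  start at s0
  read 'R': s0 → s1
  read 'R': s1 → s0
  read 'R': s0 → s1
  read 'R': s1 → s0
  read 'L': s0 → s3
  end s3, rejected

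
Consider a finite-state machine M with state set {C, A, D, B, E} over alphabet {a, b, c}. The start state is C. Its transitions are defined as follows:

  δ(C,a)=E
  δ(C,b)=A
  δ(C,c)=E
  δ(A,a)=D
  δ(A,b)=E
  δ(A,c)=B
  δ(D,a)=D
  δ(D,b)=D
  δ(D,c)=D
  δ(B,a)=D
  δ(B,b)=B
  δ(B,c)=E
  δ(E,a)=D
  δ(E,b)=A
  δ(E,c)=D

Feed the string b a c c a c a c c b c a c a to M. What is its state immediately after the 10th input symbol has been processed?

D

Trace: C -b-> A -a-> D -c-> D -c-> D -a-> D -c-> D -a-> D -c-> D -c-> D -b-> D
After 10 symbols: D.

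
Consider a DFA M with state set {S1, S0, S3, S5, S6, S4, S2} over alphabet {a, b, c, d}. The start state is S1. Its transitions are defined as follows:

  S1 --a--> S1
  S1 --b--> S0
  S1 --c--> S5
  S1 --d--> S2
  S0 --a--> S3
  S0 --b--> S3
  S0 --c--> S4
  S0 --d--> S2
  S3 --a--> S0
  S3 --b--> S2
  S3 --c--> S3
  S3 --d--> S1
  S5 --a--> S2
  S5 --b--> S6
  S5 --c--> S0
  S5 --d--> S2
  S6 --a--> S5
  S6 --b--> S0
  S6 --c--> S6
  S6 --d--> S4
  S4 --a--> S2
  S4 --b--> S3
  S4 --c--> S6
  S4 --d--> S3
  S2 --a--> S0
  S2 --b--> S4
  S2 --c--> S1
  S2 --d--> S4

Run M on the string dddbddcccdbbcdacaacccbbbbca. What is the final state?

S1 → S2 → S4 → S3 → S2 → S4 → S3 → S3 → S3 → S3 → S1 → S0 → S3 → S3 → S1 → S1 → S5 → S2 → S0 → S4 → S6 → S6 → S0 → S3 → S2 → S4 → S6 → S5

S5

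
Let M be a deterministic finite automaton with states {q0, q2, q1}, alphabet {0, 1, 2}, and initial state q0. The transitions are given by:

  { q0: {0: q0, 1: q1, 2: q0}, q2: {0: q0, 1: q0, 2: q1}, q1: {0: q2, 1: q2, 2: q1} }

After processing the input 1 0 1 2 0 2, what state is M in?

q0 → q1 → q2 → q0 → q0 → q0 → q0

q0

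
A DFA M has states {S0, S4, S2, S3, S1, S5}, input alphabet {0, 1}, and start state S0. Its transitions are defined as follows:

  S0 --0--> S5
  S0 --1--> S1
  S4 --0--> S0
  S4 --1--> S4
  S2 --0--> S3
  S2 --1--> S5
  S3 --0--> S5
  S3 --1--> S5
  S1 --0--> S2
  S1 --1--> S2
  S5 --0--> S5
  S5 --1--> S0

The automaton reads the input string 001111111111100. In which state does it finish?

S5

Trace: S0 -0-> S5 -0-> S5 -1-> S0 -1-> S1 -1-> S2 -1-> S5 -1-> S0 -1-> S1 -1-> S2 -1-> S5 -1-> S0 -1-> S1 -1-> S2 -0-> S3 -0-> S5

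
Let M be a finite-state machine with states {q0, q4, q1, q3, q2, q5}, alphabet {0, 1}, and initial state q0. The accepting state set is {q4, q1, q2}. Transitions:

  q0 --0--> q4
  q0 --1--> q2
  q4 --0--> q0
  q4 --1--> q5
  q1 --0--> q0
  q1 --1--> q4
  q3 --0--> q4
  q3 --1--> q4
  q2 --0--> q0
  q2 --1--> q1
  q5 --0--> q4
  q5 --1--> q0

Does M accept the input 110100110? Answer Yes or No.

Yes

Trace: q0 -1-> q2 -1-> q1 -0-> q0 -1-> q2 -0-> q0 -0-> q4 -1-> q5 -1-> q0 -0-> q4
End state q4 is accepting.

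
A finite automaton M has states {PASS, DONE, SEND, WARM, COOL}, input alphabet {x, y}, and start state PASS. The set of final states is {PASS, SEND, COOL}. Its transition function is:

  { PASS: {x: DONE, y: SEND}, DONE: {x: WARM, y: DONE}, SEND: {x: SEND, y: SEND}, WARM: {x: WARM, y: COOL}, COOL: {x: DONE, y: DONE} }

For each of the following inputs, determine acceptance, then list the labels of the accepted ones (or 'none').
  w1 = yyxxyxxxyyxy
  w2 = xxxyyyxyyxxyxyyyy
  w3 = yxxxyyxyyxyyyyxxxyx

w1, w3

w1: Trace: PASS -y-> SEND -y-> SEND -x-> SEND -x-> SEND -y-> SEND -x-> SEND -x-> SEND -x-> SEND -y-> SEND -y-> SEND -x-> SEND -y-> SEND  → end SEND, accepted
w2: Trace: PASS -x-> DONE -x-> WARM -x-> WARM -y-> COOL -y-> DONE -y-> DONE -x-> WARM -y-> COOL -y-> DONE -x-> WARM -x-> WARM -y-> COOL -x-> DONE -y-> DONE -y-> DONE -y-> DONE -y-> DONE  → end DONE, rejected
w3: Trace: PASS -y-> SEND -x-> SEND -x-> SEND -x-> SEND -y-> SEND -y-> SEND -x-> SEND -y-> SEND -y-> SEND -x-> SEND -y-> SEND -y-> SEND -y-> SEND -y-> SEND -x-> SEND -x-> SEND -x-> SEND -y-> SEND -x-> SEND  → end SEND, accepted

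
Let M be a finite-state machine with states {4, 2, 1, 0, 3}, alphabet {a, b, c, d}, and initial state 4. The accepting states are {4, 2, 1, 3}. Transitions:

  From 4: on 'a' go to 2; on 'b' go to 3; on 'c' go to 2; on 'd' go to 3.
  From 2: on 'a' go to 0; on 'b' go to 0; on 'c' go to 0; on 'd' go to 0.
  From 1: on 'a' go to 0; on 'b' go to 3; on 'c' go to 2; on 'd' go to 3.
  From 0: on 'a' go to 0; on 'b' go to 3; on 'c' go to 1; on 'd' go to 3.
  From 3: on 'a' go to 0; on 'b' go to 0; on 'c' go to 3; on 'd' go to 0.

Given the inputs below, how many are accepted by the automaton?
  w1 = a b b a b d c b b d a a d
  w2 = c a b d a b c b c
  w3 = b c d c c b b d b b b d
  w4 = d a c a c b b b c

3

w1: Trace: 4 -a-> 2 -b-> 0 -b-> 3 -a-> 0 -b-> 3 -d-> 0 -c-> 1 -b-> 3 -b-> 0 -d-> 3 -a-> 0 -a-> 0 -d-> 3  → end 3, accepted
w2: Trace: 4 -c-> 2 -a-> 0 -b-> 3 -d-> 0 -a-> 0 -b-> 3 -c-> 3 -b-> 0 -c-> 1  → end 1, accepted
w3: Trace: 4 -b-> 3 -c-> 3 -d-> 0 -c-> 1 -c-> 2 -b-> 0 -b-> 3 -d-> 0 -b-> 3 -b-> 0 -b-> 3 -d-> 0  → end 0, rejected
w4: Trace: 4 -d-> 3 -a-> 0 -c-> 1 -a-> 0 -c-> 1 -b-> 3 -b-> 0 -b-> 3 -c-> 3  → end 3, accepted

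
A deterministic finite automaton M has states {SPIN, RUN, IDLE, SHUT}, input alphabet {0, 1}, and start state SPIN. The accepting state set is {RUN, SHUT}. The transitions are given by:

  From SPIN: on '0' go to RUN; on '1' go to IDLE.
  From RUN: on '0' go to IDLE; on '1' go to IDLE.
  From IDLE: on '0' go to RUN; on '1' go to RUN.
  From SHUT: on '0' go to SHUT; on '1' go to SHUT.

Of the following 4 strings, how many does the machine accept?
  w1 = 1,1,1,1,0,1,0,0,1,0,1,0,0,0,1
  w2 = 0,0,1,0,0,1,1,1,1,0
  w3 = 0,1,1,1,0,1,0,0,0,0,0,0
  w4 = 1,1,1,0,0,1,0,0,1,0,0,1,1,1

w1: SPIN → IDLE → RUN → IDLE → RUN → IDLE → RUN → IDLE → RUN → IDLE → RUN → IDLE → RUN → IDLE → RUN → IDLE  → end IDLE, rejected
w2: SPIN → RUN → IDLE → RUN → IDLE → RUN → IDLE → RUN → IDLE → RUN → IDLE  → end IDLE, rejected
w3: SPIN → RUN → IDLE → RUN → IDLE → RUN → IDLE → RUN → IDLE → RUN → IDLE → RUN → IDLE  → end IDLE, rejected
w4: SPIN → IDLE → RUN → IDLE → RUN → IDLE → RUN → IDLE → RUN → IDLE → RUN → IDLE → RUN → IDLE → RUN  → end RUN, accepted

1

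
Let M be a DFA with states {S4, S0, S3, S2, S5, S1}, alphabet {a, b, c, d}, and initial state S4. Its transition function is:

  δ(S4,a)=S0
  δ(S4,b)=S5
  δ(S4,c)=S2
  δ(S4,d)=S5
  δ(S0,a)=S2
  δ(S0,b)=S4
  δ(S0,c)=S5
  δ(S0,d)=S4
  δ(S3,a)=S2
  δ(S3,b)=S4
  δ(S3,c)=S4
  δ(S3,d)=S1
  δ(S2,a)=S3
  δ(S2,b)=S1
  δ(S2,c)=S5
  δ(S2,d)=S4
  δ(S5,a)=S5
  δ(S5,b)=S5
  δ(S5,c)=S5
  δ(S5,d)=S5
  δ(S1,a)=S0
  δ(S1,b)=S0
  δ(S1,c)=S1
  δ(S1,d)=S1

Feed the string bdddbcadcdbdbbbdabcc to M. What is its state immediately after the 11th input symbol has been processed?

S5

start at S4
read 'b': S4 → S5
read 'd': S5 → S5
read 'd': S5 → S5
read 'd': S5 → S5
read 'b': S5 → S5
read 'c': S5 → S5
read 'a': S5 → S5
read 'd': S5 → S5
read 'c': S5 → S5
read 'd': S5 → S5
read 'b': S5 → S5
After 11 symbols: S5.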